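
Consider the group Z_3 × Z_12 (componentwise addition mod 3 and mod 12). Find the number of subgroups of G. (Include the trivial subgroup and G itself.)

|G| = 36, so by Lagrange every subgroup order divides 36. Divisors: 1, 2, 3, 4, 6, 9, 12, 18, 36.
Subgroups by order — order 1: 1; order 2: 1; order 3: 4; order 4: 1; order 6: 4; order 9: 1; order 12: 4; order 18: 1; order 36: 1.
Total: 1 + 1 + 4 + 1 + 4 + 1 + 4 + 1 + 1 = 18.

18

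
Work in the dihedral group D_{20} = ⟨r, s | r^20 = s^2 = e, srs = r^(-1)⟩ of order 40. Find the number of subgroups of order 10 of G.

5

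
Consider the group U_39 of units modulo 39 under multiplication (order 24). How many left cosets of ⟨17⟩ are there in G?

|⟨17⟩| = 6 and |G| = 24.
By Lagrange, [G : H] = |G|/|H| = 24/6 = 4.

4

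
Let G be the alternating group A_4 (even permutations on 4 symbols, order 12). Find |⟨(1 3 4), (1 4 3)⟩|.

3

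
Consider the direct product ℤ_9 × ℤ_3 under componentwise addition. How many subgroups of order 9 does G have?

|G| = 27 and 9 | 27, so subgroups of order 9 are possible by Lagrange.
The subgroups of order 9 are: {(0,0), (0,1), (0,2), (3,0), (3,1), (3,2), (6,0), (6,1), (6,2)}; {(0,0), (1,0), (2,0), (3,0), (4,0), (5,0), (6,0), (7,0), (8,0)}; {(0,0), (1,1), (2,2), (3,0), (4,1), (5,2), (6,0), (7,1), (8,2)}; {(0,0), (1,2), (2,1), (3,0), (4,2), (5,1), (6,0), (7,2), (8,1)}.
So G has 4 subgroups of order 9.

4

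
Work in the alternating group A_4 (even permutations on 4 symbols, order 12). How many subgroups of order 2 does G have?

3

|G| = 12 and 2 | 12, so subgroups of order 2 are possible by Lagrange.
The subgroups of order 2 are: {e, (1 2)(3 4)}; {e, (1 3)(2 4)}; {e, (1 4)(2 3)}.
So G has 3 subgroups of order 2.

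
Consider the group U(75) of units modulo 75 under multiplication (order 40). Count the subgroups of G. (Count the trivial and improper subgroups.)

|G| = 40, so by Lagrange every subgroup order divides 40. Divisors: 1, 2, 4, 5, 8, 10, 20, 40.
Subgroups by order — order 1: 1; order 2: 3; order 4: 3; order 5: 1; order 8: 1; order 10: 3; order 20: 3; order 40: 1.
Total: 1 + 3 + 3 + 1 + 1 + 3 + 3 + 1 = 16.

16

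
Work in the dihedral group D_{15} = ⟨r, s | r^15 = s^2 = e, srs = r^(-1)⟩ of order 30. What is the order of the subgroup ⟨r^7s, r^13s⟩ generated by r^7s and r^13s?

|⟨r^7s⟩| = 2 and |⟨r^13s⟩| = 2, so |H| is a multiple of lcm(2, 2) = 2 and divides |G| = 30.
Closing under the operation: H = {e, r^3, r^6, r^9, r^12, rs, r^4s, r^7s, r^10s, r^13s}, so |H| = 10.

10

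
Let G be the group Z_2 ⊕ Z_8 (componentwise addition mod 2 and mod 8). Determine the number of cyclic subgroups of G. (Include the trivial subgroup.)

8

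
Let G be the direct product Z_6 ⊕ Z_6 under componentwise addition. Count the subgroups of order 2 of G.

|G| = 36 and 2 | 36, so subgroups of order 2 are possible by Lagrange.
The subgroups of order 2 are: {(0,0), (0,3)}; {(0,0), (3,0)}; {(0,0), (3,3)}.
So G has 3 subgroups of order 2.

3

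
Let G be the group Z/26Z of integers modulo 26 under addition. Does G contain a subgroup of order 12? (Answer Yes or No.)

12 does not divide |G| = 26, so by Lagrange no subgroup of order 12 exists.

No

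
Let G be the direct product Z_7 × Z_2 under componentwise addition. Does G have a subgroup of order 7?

7 | 14. A subgroup of order 7 is {(0,0), (1,0), (2,0), (3,0), (4,0), (5,0), (6,0)}.

Yes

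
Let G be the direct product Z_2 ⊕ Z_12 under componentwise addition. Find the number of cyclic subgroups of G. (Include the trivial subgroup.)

A cyclic subgroup of order d is generated by each of its φ(d) elements of order d, so the cyclic subgroups of order d number (#elements of order d)/φ(d).
Cyclic subgroups by order — order 1: 1; order 2: 3; order 3: 1; order 4: 2; order 6: 3; order 12: 2.
Total: 12.

12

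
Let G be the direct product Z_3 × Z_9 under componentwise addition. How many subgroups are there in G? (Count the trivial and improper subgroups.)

|G| = 27, so by Lagrange every subgroup order divides 27. Divisors: 1, 3, 9, 27.
Subgroups by order — order 1: 1; order 3: 4; order 9: 4; order 27: 1.
Total: 1 + 4 + 4 + 1 = 10.

10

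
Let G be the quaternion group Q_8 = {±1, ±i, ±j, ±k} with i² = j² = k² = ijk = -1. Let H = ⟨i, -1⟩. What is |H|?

|⟨i⟩| = 4 and |⟨-1⟩| = 2, so |H| is a multiple of lcm(4, 2) = 4 and divides |G| = 8.
Closing under the operation: H = {1, -1, i, -i}, so |H| = 4.

4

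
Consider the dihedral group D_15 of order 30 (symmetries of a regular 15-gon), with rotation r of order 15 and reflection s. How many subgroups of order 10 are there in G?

3

|G| = 30 and 10 | 30, so subgroups of order 10 are possible by Lagrange.
The subgroups of order 10 are: {e, r^3, r^6, r^9, r^12, rs, r^4s, r^7s, r^10s, r^13s}; {e, r^3, r^6, r^9, r^12, r^2s, r^5s, r^8s, r^11s, r^14s}; {e, r^3, r^6, r^9, r^12, s, r^3s, r^6s, r^9s, r^12s}.
So G has 3 subgroups of order 10.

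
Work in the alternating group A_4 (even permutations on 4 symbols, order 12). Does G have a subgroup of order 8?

8 does not divide |G| = 12, so by Lagrange no subgroup of order 8 exists.

No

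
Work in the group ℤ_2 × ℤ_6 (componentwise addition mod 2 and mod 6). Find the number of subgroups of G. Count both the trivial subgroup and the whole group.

10

|G| = 12, so by Lagrange every subgroup order divides 12. Divisors: 1, 2, 3, 4, 6, 12.
Subgroups by order — order 1: 1; order 2: 3; order 3: 1; order 4: 1; order 6: 3; order 12: 1.
Total: 1 + 3 + 1 + 1 + 3 + 1 = 10.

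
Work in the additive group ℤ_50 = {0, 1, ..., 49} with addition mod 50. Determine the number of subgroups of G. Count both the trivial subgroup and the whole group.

A cyclic group of order 50 has exactly one subgroup for each divisor of 50.
Divisors of 50: 1, 2, 5, 10, 25, 50.
So ℤ_50 has 6 subgroups.

6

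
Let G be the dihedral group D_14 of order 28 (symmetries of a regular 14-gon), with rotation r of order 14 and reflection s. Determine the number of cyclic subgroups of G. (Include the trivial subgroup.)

Each element a generates a cyclic subgroup ⟨a⟩; distinct elements may generate the same one (a cyclic group of order d has φ(d) generators).
Cyclic subgroups by order — order 1: 1; order 2: 15; order 7: 1; order 14: 1.
Total: 18.

18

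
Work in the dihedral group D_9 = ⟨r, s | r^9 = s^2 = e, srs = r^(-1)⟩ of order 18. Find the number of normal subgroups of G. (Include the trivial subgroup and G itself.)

4

G has 16 subgroups. Checking conjugation-invariance by order — order 1: 1/1 normal; order 2: 0/9 normal; order 3: 1/1 normal; order 6: 0/3 normal; order 9: 1/1 normal; order 18: 1/1 normal.
Total normal subgroups: 4.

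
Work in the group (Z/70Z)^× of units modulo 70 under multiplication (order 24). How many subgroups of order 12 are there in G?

3

|G| = 24 and 12 | 24, so subgroups of order 12 are possible by Lagrange.
The subgroups of order 12 are: {1, 3, 9, 11, 13, 17, 27, 29, 33, 39, 47, 51}; {1, 9, 11, 19, 29, 31, 39, 41, 51, 59, 61, 69}; {1, 9, 11, 23, 29, 37, 39, 43, 51, 53, 57, 67}.
So G has 3 subgroups of order 12.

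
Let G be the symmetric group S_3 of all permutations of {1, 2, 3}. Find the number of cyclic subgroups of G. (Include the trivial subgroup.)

5

A cyclic subgroup of order d is generated by each of its φ(d) elements of order d, so the cyclic subgroups of order d number (#elements of order d)/φ(d).
Cyclic subgroups by order — order 1: 1; order 2: 3; order 3: 1.
Total: 5.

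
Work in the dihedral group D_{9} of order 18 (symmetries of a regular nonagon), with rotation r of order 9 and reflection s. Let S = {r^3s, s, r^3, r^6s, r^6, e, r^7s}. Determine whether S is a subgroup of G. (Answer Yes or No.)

|S| = 7 does not divide |G| = 18, so by Lagrange S is not a subgroup.

No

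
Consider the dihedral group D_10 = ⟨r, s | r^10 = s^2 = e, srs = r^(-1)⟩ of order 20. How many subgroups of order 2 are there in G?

11

|G| = 20 and 2 | 20, so subgroups of order 2 are possible by Lagrange.
The subgroups of order 2 are: {e, r^2s}; {e, r^3s}; {e, r^4s}; {e, r^5}; … (11 in all).
So G has 11 subgroups of order 2.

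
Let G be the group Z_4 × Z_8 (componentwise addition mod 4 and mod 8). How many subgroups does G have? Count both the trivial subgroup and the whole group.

22

|G| = 32, so by Lagrange every subgroup order divides 32. Divisors: 1, 2, 4, 8, 16, 32.
Subgroups by order — order 1: 1; order 2: 3; order 4: 7; order 8: 7; order 16: 3; order 32: 1.
Total: 1 + 3 + 7 + 7 + 3 + 1 = 22.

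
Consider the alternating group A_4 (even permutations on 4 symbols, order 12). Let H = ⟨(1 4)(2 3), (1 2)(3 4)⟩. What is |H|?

4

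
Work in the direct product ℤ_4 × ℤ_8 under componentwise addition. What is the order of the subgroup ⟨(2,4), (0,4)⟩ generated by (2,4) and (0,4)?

|⟨(2,4)⟩| = 2 and |⟨(0,4)⟩| = 2, so |H| is a multiple of lcm(2, 2) = 2 and divides |G| = 32.
Closing under the operation: H = {(0,0), (0,4), (2,0), (2,4)}, so |H| = 4.

4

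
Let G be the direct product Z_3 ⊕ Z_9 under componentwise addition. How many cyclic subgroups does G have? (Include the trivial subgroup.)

Each element a generates a cyclic subgroup ⟨a⟩; distinct elements may generate the same one (a cyclic group of order d has φ(d) generators).
Cyclic subgroups by order — order 1: 1; order 3: 4; order 9: 3.
Total: 8.

8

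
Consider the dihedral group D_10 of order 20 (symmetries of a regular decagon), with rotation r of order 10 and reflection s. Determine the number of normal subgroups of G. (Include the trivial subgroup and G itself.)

7

G has 22 subgroups. Checking conjugation-invariance by order — order 1: 1/1 normal; order 2: 1/11 normal; order 4: 0/5 normal; order 5: 1/1 normal; order 10: 3/3 normal; order 20: 1/1 normal.
Total normal subgroups: 7.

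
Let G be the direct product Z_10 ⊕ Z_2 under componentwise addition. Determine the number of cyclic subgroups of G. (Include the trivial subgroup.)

8

A cyclic subgroup of order d is generated by each of its φ(d) elements of order d, so the cyclic subgroups of order d number (#elements of order d)/φ(d).
Cyclic subgroups by order — order 1: 1; order 2: 3; order 5: 1; order 10: 3.
Total: 8.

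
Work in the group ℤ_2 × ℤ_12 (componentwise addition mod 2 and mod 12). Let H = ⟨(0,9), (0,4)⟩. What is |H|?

|⟨(0,9)⟩| = 4 and |⟨(0,4)⟩| = 3, so |H| is a multiple of lcm(4, 3) = 12 and divides |G| = 24.
Closing under the operation: H = {(0,0), (0,1), (0,2), (0,3), (0,4), (0,5), (0,6), (0,7), (0,8), (0,9), (0,10), (0,11)}, so |H| = 12.

12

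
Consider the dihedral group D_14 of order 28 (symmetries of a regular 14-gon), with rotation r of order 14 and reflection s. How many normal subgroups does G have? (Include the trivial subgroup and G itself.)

7

G has 28 subgroups. Checking conjugation-invariance by order — order 1: 1/1 normal; order 2: 1/15 normal; order 4: 0/7 normal; order 7: 1/1 normal; order 14: 3/3 normal; order 28: 1/1 normal.
Total normal subgroups: 7.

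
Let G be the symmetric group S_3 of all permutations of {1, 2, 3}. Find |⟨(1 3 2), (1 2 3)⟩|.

3

|⟨(1 3 2)⟩| = 3 and |⟨(1 2 3)⟩| = 3, so |H| is a multiple of lcm(3, 3) = 3 and divides |G| = 6.
Closing under the operation: H = {e, (1 2 3), (1 3 2)}, so |H| = 3.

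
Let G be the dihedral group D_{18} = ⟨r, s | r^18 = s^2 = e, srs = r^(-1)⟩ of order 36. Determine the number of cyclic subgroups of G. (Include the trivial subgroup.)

24

Each element a generates a cyclic subgroup ⟨a⟩; distinct elements may generate the same one (a cyclic group of order d has φ(d) generators).
Cyclic subgroups by order — order 1: 1; order 2: 19; order 3: 1; order 6: 1; order 9: 1; order 18: 1.
Total: 24.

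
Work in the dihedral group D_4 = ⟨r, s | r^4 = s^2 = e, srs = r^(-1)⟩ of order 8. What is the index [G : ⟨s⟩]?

|⟨s⟩| = 2 and |G| = 8.
By Lagrange, [G : H] = |G|/|H| = 8/2 = 4.

4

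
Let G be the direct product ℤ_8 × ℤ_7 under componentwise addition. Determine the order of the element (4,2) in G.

The order of (4,2) in Z_8 × Z_7 is lcm(ord(4) in Z_8, ord(2) in Z_7).
ord(4) = 2 and ord(2) = 7, so |⟨(4,2)⟩| = lcm(2, 7) = 14.

14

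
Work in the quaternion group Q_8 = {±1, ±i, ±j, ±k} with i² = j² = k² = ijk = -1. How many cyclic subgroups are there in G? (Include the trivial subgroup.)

5

Each element a generates a cyclic subgroup ⟨a⟩; distinct elements may generate the same one (a cyclic group of order d has φ(d) generators).
Cyclic subgroups by order — order 1: 1; order 2: 1; order 4: 3.
Total: 5.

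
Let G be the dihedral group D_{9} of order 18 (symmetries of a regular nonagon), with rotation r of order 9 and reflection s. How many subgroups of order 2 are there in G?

|G| = 18 and 2 | 18, so subgroups of order 2 are possible by Lagrange.
The subgroups of order 2 are: {e, r^2s}; {e, r^3s}; {e, r^4s}; {e, r^5s}; … (9 in all).
So G has 9 subgroups of order 2.

9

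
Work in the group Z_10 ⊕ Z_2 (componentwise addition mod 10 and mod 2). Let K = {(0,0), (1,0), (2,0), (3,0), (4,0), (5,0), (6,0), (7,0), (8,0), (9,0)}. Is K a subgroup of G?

Yes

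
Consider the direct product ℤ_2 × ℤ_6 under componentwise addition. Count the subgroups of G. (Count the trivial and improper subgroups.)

|G| = 12, so by Lagrange every subgroup order divides 12. Divisors: 1, 2, 3, 4, 6, 12.
Subgroups by order — order 1: 1; order 2: 3; order 3: 1; order 4: 1; order 6: 3; order 12: 1.
Total: 1 + 3 + 1 + 1 + 3 + 1 = 10.

10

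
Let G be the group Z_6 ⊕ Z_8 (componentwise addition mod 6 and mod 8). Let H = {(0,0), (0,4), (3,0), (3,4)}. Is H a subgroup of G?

|H| = 4 divides |G| = 48, consistent with Lagrange.
H contains the identity, every element's inverse is in H, and H is closed under +: it is a subgroup.

Yes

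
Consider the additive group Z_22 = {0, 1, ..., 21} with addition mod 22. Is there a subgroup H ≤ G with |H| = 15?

15 does not divide |G| = 22, so by Lagrange no subgroup of order 15 exists.

No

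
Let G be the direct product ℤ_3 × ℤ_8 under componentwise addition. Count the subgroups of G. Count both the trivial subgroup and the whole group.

|G| = 24, so by Lagrange every subgroup order divides 24. Divisors: 1, 2, 3, 4, 6, 8, 12, 24.
Subgroups by order — order 1: 1; order 2: 1; order 3: 1; order 4: 1; order 6: 1; order 8: 1; order 12: 1; order 24: 1.
Total: 1 + 1 + 1 + 1 + 1 + 1 + 1 + 1 = 8.

8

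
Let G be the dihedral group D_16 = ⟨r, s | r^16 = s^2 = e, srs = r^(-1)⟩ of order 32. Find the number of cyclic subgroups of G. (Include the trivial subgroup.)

21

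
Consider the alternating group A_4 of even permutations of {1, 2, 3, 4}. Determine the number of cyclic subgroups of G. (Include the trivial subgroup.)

8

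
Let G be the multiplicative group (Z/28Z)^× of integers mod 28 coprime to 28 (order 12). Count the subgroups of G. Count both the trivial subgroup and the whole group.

10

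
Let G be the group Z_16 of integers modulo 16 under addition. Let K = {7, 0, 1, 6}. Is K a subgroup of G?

1 ∈ K but its inverse 15 ∉ K, so K is not a subgroup.

No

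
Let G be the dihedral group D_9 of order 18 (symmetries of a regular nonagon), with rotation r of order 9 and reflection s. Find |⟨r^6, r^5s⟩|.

6

|⟨r^6⟩| = 3 and |⟨r^5s⟩| = 2, so |H| is a multiple of lcm(3, 2) = 6 and divides |G| = 18.
Closing under the operation: H = {e, r^3, r^6, r^2s, r^5s, r^8s}, so |H| = 6.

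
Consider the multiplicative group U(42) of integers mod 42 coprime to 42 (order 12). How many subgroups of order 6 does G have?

|G| = 12 and 6 | 12, so subgroups of order 6 are possible by Lagrange.
The subgroups of order 6 are: {1, 11, 23, 25, 29, 37}; {1, 13, 19, 25, 31, 37}; {1, 5, 17, 25, 37, 41}.
So G has 3 subgroups of order 6.

3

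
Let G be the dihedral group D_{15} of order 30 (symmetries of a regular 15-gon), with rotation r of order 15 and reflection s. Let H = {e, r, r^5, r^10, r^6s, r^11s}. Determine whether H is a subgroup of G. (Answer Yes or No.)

No

r ∈ H but its inverse r^14 ∉ H, so H is not a subgroup.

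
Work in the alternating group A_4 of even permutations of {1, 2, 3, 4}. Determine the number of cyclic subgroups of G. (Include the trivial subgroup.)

8

Each element a generates a cyclic subgroup ⟨a⟩; distinct elements may generate the same one (a cyclic group of order d has φ(d) generators).
Cyclic subgroups by order — order 1: 1; order 2: 3; order 3: 4.
Total: 8.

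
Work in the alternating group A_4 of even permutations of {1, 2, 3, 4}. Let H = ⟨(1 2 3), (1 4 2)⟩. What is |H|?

12

|⟨(1 2 3)⟩| = 3 and |⟨(1 4 2)⟩| = 3, so |H| is a multiple of lcm(3, 3) = 3 and divides |G| = 12.
Closing {(1 2 3), (1 4 2)} under the group operation gives all of G, so |H| = 12.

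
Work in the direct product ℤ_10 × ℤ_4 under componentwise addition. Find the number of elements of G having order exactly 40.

0

An element (a,b) has order lcm(ord(a), ord(b)); count pairs with lcm equal to 40.
Enumerating gives 0 such elements.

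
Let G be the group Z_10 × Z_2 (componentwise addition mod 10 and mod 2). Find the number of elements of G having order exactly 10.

An element (a,b) has order lcm(ord(a), ord(b)); count pairs with lcm equal to 10.
Enumerating gives 12 such elements.

12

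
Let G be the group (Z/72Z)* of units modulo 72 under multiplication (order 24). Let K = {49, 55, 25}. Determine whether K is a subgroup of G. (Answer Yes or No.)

No

The identity 1 ∉ K, so K is not a subgroup.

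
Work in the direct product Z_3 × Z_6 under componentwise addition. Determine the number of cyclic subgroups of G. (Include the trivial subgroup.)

A cyclic subgroup of order d is generated by each of its φ(d) elements of order d, so the cyclic subgroups of order d number (#elements of order d)/φ(d).
Cyclic subgroups by order — order 1: 1; order 2: 1; order 3: 4; order 6: 4.
Total: 10.

10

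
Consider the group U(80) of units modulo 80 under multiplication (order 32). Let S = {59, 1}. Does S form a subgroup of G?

No

59 ∈ S but its inverse 19 ∉ S, so S is not a subgroup.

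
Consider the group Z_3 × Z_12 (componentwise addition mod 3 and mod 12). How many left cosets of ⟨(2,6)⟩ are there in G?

|⟨(2,6)⟩| = 6 and |G| = 36.
By Lagrange, [G : H] = |G|/|H| = 36/6 = 6.

6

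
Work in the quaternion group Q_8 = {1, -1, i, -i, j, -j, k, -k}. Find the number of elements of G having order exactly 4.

The elements of order 4 are: i, -i, j, -j, k, -k.
That's 6.

6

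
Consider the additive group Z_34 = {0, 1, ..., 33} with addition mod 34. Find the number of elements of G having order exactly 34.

16

In a cyclic group of order 34, the number of elements of order d (for d | 34) is φ(d).
φ(34) = 16.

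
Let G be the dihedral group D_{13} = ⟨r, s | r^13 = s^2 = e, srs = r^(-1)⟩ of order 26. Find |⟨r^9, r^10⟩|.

13

|⟨r^9⟩| = 13 and |⟨r^10⟩| = 13, so |H| is a multiple of lcm(13, 13) = 13 and divides |G| = 26.
Closing under the operation: H = {e, r, r^2, r^3, r^4, r^5, r^6, r^7, r^8, r^9, r^10, r^11, r^12}, so |H| = 13.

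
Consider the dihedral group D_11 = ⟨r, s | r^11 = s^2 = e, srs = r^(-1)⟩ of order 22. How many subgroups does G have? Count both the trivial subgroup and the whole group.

|G| = 22, so by Lagrange every subgroup order divides 22. Divisors: 1, 2, 11, 22.
Subgroups by order — order 1: 1; order 2: 11; order 11: 1; order 22: 1.
Total: 1 + 11 + 1 + 1 = 14.

14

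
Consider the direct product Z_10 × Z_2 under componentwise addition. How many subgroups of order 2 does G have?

|G| = 20 and 2 | 20, so subgroups of order 2 are possible by Lagrange.
The subgroups of order 2 are: {(0,0), (0,1)}; {(0,0), (5,0)}; {(0,0), (5,1)}.
So G has 3 subgroups of order 2.

3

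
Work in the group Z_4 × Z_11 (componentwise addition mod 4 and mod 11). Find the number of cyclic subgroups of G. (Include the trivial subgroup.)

Each element a generates a cyclic subgroup ⟨a⟩; distinct elements may generate the same one (a cyclic group of order d has φ(d) generators).
Cyclic subgroups by order — order 1: 1; order 2: 1; order 4: 1; order 11: 1; order 22: 1; order 44: 1.
Total: 6.

6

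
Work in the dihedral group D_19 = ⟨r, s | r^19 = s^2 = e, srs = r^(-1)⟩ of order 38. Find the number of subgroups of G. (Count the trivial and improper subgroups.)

|G| = 38, so by Lagrange every subgroup order divides 38. Divisors: 1, 2, 19, 38.
Subgroups by order — order 1: 1; order 2: 19; order 19: 1; order 38: 1.
Total: 1 + 19 + 1 + 1 = 22.

22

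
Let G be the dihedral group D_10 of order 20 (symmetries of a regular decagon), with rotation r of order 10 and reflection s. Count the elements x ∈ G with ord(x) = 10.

The elements of order 10 are: r, r^3, r^7, r^9.
That's 4.

4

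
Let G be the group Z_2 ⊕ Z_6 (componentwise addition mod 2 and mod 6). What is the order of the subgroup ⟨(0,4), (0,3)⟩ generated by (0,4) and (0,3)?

6

|⟨(0,4)⟩| = 3 and |⟨(0,3)⟩| = 2, so |H| is a multiple of lcm(3, 2) = 6 and divides |G| = 12.
Closing under the operation: H = {(0,0), (0,1), (0,2), (0,3), (0,4), (0,5)}, so |H| = 6.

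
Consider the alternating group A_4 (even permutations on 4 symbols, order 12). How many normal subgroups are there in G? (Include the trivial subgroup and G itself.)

G has 10 subgroups. Checking conjugation-invariance by order — order 1: 1/1 normal; order 2: 0/3 normal; order 3: 0/4 normal; order 4: 1/1 normal; order 12: 1/1 normal.
Total normal subgroups: 3.

3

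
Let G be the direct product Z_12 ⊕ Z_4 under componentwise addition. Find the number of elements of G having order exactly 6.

6

An element (a,b) has order lcm(ord(a), ord(b)); count pairs with lcm equal to 6.
Enumerating gives 6 such elements.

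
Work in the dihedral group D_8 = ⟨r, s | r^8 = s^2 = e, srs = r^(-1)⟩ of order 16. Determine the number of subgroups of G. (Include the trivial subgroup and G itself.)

19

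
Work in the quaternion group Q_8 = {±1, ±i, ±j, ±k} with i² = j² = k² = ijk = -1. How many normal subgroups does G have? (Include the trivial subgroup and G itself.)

6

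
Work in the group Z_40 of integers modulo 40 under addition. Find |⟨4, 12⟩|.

|⟨4⟩| = 10 and |⟨12⟩| = 10, so |H| is a multiple of lcm(10, 10) = 10 and divides |G| = 40.
Closing under the operation: H = {0, 4, 8, 12, 16, 20, 24, 28, 32, 36}, so |H| = 10.

10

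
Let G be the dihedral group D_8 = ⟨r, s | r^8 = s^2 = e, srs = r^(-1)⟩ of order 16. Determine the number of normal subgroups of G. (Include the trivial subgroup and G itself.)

G has 19 subgroups. Checking conjugation-invariance by order — order 1: 1/1 normal; order 2: 1/9 normal; order 4: 1/5 normal; order 8: 3/3 normal; order 16: 1/1 normal.
Total normal subgroups: 7.

7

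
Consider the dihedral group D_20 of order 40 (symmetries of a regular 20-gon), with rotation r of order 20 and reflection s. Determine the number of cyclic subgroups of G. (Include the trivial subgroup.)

26

Group the elements of G by the cyclic subgroup they generate; each cyclic subgroup of order d accounts for φ(d) elements.
Cyclic subgroups by order — order 1: 1; order 2: 21; order 4: 1; order 5: 1; order 10: 1; order 20: 1.
Total: 26.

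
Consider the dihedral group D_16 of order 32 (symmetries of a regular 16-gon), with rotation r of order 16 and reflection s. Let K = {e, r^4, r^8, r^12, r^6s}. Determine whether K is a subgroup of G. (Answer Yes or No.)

No

|K| = 5 does not divide |G| = 32, so by Lagrange K is not a subgroup.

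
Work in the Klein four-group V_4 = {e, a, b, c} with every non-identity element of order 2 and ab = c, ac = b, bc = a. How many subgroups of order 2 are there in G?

3

|G| = 4 and 2 | 4, so subgroups of order 2 are possible by Lagrange.
The subgroups of order 2 are: {e, a}; {e, b}; {e, c}.
So G has 3 subgroups of order 2.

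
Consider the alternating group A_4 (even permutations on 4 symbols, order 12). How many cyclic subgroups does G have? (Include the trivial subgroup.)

Each element a generates a cyclic subgroup ⟨a⟩; distinct elements may generate the same one (a cyclic group of order d has φ(d) generators).
Cyclic subgroups by order — order 1: 1; order 2: 3; order 3: 4.
Total: 8.

8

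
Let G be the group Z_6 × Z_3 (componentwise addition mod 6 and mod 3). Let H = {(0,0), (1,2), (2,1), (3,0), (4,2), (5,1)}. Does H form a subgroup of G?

|H| = 6 divides |G| = 18, consistent with Lagrange.
H contains the identity, every element's inverse is in H, and H is closed under +: it is a subgroup.
In fact H = ⟨(1,2)⟩.

Yes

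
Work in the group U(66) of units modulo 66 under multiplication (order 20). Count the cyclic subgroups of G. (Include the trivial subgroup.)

8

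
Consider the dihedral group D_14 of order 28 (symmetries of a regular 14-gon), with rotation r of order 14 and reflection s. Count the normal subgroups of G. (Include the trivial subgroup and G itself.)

7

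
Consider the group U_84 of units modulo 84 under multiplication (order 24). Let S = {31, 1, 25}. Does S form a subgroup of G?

No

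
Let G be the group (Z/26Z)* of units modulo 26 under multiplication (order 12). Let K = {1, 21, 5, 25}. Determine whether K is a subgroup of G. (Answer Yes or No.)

Yes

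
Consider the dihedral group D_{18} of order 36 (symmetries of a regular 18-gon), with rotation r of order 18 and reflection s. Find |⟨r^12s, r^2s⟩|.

|⟨r^12s⟩| = 2 and |⟨r^2s⟩| = 2, so |H| is a multiple of lcm(2, 2) = 2 and divides |G| = 36.
Closing under the operation: H = {e, r^2, r^4, r^6, r^8, r^10, r^12, r^14, r^16, s, r^2s, r^4s, r^6s, r^8s, r^10s, r^12s, r^14s, r^16s}, so |H| = 18.

18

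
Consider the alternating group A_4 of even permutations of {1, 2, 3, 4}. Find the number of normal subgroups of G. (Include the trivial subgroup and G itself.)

G has 10 subgroups. Checking conjugation-invariance by order — order 1: 1/1 normal; order 2: 0/3 normal; order 3: 0/4 normal; order 4: 1/1 normal; order 12: 1/1 normal.
Total normal subgroups: 3.

3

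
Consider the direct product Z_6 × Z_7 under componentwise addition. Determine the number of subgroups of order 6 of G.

|G| = 42 and 6 | 42, so subgroups of order 6 are possible by Lagrange.
The subgroups of order 6 are: {(0,0), (1,0), (2,0), (3,0), (4,0), (5,0)}.
So G has 1 subgroup of order 6.

1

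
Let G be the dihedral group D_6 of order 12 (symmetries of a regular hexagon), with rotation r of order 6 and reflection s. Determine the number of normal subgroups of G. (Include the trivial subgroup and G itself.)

7

G has 16 subgroups. Checking conjugation-invariance by order — order 1: 1/1 normal; order 2: 1/7 normal; order 3: 1/1 normal; order 4: 0/3 normal; order 6: 3/3 normal; order 12: 1/1 normal.
Total normal subgroups: 7.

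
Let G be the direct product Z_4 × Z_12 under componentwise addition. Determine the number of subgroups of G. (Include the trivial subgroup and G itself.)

30

|G| = 48, so by Lagrange every subgroup order divides 48. Divisors: 1, 2, 3, 4, 6, 8, 12, 16, 24, 48.
Subgroups by order — order 1: 1; order 2: 3; order 3: 1; order 4: 7; order 6: 3; order 8: 3; order 12: 7; order 16: 1; order 24: 3; order 48: 1.
Total: 1 + 3 + 1 + 7 + 3 + 3 + 7 + 1 + 3 + 1 = 30.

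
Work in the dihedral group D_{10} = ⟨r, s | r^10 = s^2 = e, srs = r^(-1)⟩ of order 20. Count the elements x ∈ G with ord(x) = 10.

4

The elements of order 10 are: r, r^3, r^7, r^9.
That's 4.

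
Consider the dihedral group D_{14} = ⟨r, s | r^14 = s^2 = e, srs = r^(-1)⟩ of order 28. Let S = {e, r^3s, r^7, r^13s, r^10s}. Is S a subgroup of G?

No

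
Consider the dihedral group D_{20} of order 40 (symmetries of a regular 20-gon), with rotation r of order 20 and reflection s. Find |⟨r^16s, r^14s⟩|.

|⟨r^16s⟩| = 2 and |⟨r^14s⟩| = 2, so |H| is a multiple of lcm(2, 2) = 2 and divides |G| = 40.
Closing under the operation: H = {e, r^2, r^4, r^6, r^8, r^10, r^12, r^14, r^16, r^18, s, r^2s, r^4s, r^6s, r^8s, r^10s, r^12s, r^14s, r^16s, r^18s}, so |H| = 20.

20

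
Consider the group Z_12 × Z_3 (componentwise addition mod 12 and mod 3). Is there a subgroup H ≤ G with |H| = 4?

Yes

4 | 36. A subgroup of order 4 is {(0,0), (3,0), (6,0), (9,0)}.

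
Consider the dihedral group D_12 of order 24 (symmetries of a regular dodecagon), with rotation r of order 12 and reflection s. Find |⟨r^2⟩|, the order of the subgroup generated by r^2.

6

Computing powers of r^2: the smallest k with (r^2)^k = e is k = 6.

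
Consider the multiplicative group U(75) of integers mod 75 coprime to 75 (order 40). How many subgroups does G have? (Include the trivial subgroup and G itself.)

16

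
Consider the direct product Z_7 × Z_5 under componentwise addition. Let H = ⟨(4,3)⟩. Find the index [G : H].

|⟨(4,3)⟩| = 35 and |G| = 35.
By Lagrange, [G : H] = |G|/|H| = 35/35 = 1.

1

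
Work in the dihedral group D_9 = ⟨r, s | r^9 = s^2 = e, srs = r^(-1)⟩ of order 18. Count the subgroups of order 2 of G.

9

|G| = 18 and 2 | 18, so subgroups of order 2 are possible by Lagrange.
The subgroups of order 2 are: {e, r^2s}; {e, r^3s}; {e, r^4s}; {e, r^5s}; … (9 in all).
So G has 9 subgroups of order 2.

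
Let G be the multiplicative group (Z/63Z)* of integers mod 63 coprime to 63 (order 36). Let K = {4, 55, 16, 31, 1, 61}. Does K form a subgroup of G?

Yes

|K| = 6 divides |G| = 36, consistent with Lagrange.
K contains the identity, every element's inverse is in K, and K is closed under ·: it is a subgroup.
In fact K = ⟨61⟩.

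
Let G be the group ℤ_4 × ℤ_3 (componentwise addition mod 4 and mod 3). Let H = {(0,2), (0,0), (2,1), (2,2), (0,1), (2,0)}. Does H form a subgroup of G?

|H| = 6 divides |G| = 12, consistent with Lagrange.
H contains the identity, every element's inverse is in H, and H is closed under +: it is a subgroup.
In fact H = ⟨(2,2)⟩.

Yes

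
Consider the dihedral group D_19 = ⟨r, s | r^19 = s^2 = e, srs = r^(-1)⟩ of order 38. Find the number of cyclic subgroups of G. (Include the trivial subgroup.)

Each element a generates a cyclic subgroup ⟨a⟩; distinct elements may generate the same one (a cyclic group of order d has φ(d) generators).
Cyclic subgroups by order — order 1: 1; order 2: 19; order 19: 1.
Total: 21.

21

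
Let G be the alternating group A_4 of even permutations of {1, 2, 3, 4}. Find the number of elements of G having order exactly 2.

The elements of order 2 are: (1 2)(3 4), (1 3)(2 4), (1 4)(2 3).
That's 3.

3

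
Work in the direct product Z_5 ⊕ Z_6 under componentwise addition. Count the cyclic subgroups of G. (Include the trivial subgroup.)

Group the elements of G by the cyclic subgroup they generate; each cyclic subgroup of order d accounts for φ(d) elements.
Cyclic subgroups by order — order 1: 1; order 2: 1; order 3: 1; order 5: 1; order 6: 1; order 10: 1; order 15: 1; order 30: 1.
Total: 8.

8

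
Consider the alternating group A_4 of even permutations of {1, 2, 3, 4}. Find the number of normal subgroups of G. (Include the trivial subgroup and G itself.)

G has 10 subgroups. Checking conjugation-invariance by order — order 1: 1/1 normal; order 2: 0/3 normal; order 3: 0/4 normal; order 4: 1/1 normal; order 12: 1/1 normal.
Total normal subgroups: 3.

3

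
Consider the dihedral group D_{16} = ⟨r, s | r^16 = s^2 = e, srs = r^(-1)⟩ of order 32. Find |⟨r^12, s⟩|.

8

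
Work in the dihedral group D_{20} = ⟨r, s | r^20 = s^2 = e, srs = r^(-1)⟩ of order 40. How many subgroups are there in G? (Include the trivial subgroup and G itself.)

48

|G| = 40, so by Lagrange every subgroup order divides 40. Divisors: 1, 2, 4, 5, 8, 10, 20, 40.
Subgroups by order — order 1: 1; order 2: 21; order 4: 11; order 5: 1; order 8: 5; order 10: 5; order 20: 3; order 40: 1.
Total: 1 + 21 + 11 + 1 + 5 + 5 + 3 + 1 = 48.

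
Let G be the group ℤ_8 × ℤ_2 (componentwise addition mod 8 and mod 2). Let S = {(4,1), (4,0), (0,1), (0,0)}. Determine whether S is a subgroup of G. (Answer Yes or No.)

Yes

|S| = 4 divides |G| = 16, consistent with Lagrange.
S contains the identity, every element's inverse is in S, and S is closed under +: it is a subgroup.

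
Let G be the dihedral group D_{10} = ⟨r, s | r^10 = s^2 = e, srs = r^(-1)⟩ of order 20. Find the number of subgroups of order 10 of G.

3

|G| = 20 and 10 | 20, so subgroups of order 10 are possible by Lagrange.
The subgroups of order 10 are: {e, r, r^2, r^3, r^4, r^5, r^6, r^7, r^8, r^9}; {e, r^2, r^4, r^6, r^8, s, r^2s, r^4s, r^6s, r^8s}; {e, r^2, r^4, r^6, r^8, rs, r^3s, r^5s, r^7s, r^9s}.
So G has 3 subgroups of order 10.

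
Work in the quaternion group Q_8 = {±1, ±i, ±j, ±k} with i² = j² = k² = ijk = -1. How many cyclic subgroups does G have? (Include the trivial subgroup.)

5

Group the elements of G by the cyclic subgroup they generate; each cyclic subgroup of order d accounts for φ(d) elements.
Cyclic subgroups by order — order 1: 1; order 2: 1; order 4: 3.
Total: 5.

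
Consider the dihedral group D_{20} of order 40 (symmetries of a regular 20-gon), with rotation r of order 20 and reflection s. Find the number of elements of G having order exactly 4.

The elements of order 4 are: r^5, r^15.
That's 2.

2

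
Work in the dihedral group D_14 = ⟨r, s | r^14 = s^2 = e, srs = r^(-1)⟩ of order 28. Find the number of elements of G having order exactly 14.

6

The elements of order 14 are: r, r^3, r^5, r^9, r^11, r^13.
That's 6.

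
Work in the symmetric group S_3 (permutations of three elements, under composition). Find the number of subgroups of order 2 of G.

|G| = 6 and 2 | 6, so subgroups of order 2 are possible by Lagrange.
The subgroups of order 2 are: {e, (1 2)}; {e, (1 3)}; {e, (2 3)}.
So G has 3 subgroups of order 2.

3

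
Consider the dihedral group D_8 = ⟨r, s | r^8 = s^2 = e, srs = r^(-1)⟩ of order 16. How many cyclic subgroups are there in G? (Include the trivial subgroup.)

12

Group the elements of G by the cyclic subgroup they generate; each cyclic subgroup of order d accounts for φ(d) elements.
Cyclic subgroups by order — order 1: 1; order 2: 9; order 4: 1; order 8: 1.
Total: 12.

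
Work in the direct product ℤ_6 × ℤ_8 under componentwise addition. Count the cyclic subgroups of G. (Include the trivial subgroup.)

16

Each element a generates a cyclic subgroup ⟨a⟩; distinct elements may generate the same one (a cyclic group of order d has φ(d) generators).
Cyclic subgroups by order — order 1: 1; order 2: 3; order 3: 1; order 4: 2; order 6: 3; order 8: 2; order 12: 2; order 24: 2.
Total: 16.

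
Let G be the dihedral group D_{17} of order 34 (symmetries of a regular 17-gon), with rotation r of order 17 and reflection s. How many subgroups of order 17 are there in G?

|G| = 34 and 17 | 34, so subgroups of order 17 are possible by Lagrange.
The subgroups of order 17 are: {e, r, r^2, r^3, r^4, r^5, r^6, r^7, r^8, r^9, r^10, r^11, r^12, r^13, r^14, r^15, r^16}.
So G has 1 subgroup of order 17.

1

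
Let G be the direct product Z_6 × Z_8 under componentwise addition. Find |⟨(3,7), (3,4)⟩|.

|⟨(3,7)⟩| = 8 and |⟨(3,4)⟩| = 2, so |H| is a multiple of lcm(8, 2) = 8 and divides |G| = 48.
Closing under the operation: H = {(0,0), (0,1), (0,2), (0,3), (0,4), (0,5), (0,6), (0,7), (3,0), (3,1), (3,2), (3,3), (3,4), (3,5), (3,6), (3,7)}, so |H| = 16.

16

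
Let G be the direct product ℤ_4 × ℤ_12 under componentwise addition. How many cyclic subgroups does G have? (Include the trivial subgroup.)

A cyclic subgroup of order d is generated by each of its φ(d) elements of order d, so the cyclic subgroups of order d number (#elements of order d)/φ(d).
Cyclic subgroups by order — order 1: 1; order 2: 3; order 3: 1; order 4: 6; order 6: 3; order 12: 6.
Total: 20.

20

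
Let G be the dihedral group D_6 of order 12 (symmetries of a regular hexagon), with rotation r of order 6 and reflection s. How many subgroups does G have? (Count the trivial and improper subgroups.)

16

|G| = 12, so by Lagrange every subgroup order divides 12. Divisors: 1, 2, 3, 4, 6, 12.
Subgroups by order — order 1: 1; order 2: 7; order 3: 1; order 4: 3; order 6: 3; order 12: 1.
Total: 1 + 7 + 1 + 3 + 3 + 1 = 16.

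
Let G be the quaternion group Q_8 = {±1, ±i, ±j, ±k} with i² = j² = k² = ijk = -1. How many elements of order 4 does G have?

The elements of order 4 are: i, -i, j, -j, k, -k.
That's 6.

6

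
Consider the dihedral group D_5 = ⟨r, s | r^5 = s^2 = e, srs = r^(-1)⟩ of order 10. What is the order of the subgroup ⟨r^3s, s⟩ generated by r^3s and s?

10

|⟨r^3s⟩| = 2 and |⟨s⟩| = 2, so |H| is a multiple of lcm(2, 2) = 2 and divides |G| = 10.
Closing {r^3s, s} under the group operation gives all of G, so |H| = 10.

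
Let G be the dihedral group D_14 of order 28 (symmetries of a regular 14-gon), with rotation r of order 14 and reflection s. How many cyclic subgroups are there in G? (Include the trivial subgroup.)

18

Group the elements of G by the cyclic subgroup they generate; each cyclic subgroup of order d accounts for φ(d) elements.
Cyclic subgroups by order — order 1: 1; order 2: 15; order 7: 1; order 14: 1.
Total: 18.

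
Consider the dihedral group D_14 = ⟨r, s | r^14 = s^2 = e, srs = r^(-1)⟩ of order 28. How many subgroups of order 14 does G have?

3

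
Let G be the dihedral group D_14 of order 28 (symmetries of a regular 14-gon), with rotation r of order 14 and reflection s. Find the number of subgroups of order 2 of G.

15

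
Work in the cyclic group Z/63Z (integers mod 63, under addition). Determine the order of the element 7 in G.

9

In Z/63Z, the order of an element a is n/gcd(a, n).
gcd(7, 63) = 7, so |⟨7⟩| = 63/7 = 9.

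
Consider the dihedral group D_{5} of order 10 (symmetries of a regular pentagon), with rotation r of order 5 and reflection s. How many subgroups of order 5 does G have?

|G| = 10 and 5 | 10, so subgroups of order 5 are possible by Lagrange.
The subgroups of order 5 are: {e, r, r^2, r^3, r^4}.
So G has 1 subgroup of order 5.

1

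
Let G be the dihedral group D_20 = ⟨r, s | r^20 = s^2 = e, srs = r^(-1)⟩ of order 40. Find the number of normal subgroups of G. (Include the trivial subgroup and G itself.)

G has 48 subgroups. Checking conjugation-invariance by order — order 1: 1/1 normal; order 2: 1/21 normal; order 4: 1/11 normal; order 5: 1/1 normal; order 8: 0/5 normal; order 10: 1/5 normal; order 20: 3/3 normal; order 40: 1/1 normal.
Total normal subgroups: 9.

9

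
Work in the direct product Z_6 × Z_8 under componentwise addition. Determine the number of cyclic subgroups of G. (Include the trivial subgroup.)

16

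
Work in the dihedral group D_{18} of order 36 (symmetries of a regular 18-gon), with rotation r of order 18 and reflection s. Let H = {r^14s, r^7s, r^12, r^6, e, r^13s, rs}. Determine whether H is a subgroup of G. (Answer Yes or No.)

No

|H| = 7 does not divide |G| = 36, so by Lagrange H is not a subgroup.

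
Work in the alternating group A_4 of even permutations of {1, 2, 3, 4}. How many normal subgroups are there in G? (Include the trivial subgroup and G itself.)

3

G has 10 subgroups. Checking conjugation-invariance by order — order 1: 1/1 normal; order 2: 0/3 normal; order 3: 0/4 normal; order 4: 1/1 normal; order 12: 1/1 normal.
Total normal subgroups: 3.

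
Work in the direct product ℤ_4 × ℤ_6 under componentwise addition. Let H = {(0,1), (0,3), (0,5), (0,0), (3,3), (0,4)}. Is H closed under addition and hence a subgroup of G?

(3,3) ∈ H but its inverse (1,3) ∉ H, so H is not a subgroup.

No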